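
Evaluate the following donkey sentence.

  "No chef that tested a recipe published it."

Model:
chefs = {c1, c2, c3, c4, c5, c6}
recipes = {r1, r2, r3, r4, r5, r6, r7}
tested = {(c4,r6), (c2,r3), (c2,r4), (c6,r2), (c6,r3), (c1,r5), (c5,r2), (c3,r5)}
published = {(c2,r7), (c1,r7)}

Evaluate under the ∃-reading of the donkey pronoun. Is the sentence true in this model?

True

"it" takes "a recipe" as antecedent — a donkey pronoun bound across the clause boundary.
Truth condition: for no (c,r) with tested(c,r) does published(c,r) hold.
Restrictor pairs — does the scope hold? (c1,r5):fails  (c2,r3):fails  (c2,r4):fails  (c3,r5):fails  (c4,r6):fails  (c5,r2):fails  (c6,r2):fails  (c6,r3):fails
Scope holds for no restrictor pair, so the sentence is true.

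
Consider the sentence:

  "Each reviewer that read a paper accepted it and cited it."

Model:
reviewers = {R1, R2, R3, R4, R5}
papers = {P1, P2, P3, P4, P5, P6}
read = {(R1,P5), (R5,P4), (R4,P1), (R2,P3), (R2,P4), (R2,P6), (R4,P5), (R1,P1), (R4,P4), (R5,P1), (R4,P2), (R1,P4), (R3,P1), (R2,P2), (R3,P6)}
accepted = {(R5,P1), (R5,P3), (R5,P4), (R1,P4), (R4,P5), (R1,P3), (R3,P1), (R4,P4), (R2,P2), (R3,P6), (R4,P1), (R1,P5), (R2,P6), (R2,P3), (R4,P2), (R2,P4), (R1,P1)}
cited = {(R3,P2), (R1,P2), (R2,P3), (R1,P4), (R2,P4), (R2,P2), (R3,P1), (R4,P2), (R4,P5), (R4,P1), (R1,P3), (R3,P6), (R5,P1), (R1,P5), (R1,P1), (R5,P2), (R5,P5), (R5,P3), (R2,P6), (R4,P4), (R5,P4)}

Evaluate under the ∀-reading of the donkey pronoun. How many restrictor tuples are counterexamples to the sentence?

0

"it" takes "a paper" as antecedent — a donkey pronoun bound across the clause boundary.
Strong reading: for every (r,p) with read(r,p), accepted(r,p) ∧ cited(r,p).
Restrictor pairs: (R1,P1) ✓  (R1,P4) ✓  (R1,P5) ✓  (R2,P2) ✓  (R2,P3) ✓  (R2,P4) ✓  (R2,P6) ✓  (R3,P1) ✓  (R3,P6) ✓  (R4,P1) ✓  (R4,P2) ✓  (R4,P4) ✓  (R4,P5) ✓  (R5,P1) ✓  (R5,P4) ✓
Counterexamples (restrictor pairs failing the scope): 0.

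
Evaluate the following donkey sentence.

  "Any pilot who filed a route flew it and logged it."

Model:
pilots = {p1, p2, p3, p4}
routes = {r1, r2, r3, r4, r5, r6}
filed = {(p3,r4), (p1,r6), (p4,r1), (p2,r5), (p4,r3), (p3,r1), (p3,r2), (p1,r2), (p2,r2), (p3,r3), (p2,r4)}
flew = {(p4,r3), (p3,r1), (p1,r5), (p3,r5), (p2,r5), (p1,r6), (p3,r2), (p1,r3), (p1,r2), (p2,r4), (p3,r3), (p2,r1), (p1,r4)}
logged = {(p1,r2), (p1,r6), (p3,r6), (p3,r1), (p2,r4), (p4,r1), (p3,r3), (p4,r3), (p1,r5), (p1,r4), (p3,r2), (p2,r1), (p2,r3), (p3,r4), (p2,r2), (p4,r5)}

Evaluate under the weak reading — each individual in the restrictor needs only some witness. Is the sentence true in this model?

True

"it" takes "a route" as antecedent — a donkey pronoun bound across the clause boundary.
Weak reading: every pilot p with some filed-route has at least one filed-route r such that flew(p,r) ∧ logged(p,r).
Per pilot: p1:✓  p2:✓  p3:✓  p4:✓
Every pilot in the restrictor has a witness.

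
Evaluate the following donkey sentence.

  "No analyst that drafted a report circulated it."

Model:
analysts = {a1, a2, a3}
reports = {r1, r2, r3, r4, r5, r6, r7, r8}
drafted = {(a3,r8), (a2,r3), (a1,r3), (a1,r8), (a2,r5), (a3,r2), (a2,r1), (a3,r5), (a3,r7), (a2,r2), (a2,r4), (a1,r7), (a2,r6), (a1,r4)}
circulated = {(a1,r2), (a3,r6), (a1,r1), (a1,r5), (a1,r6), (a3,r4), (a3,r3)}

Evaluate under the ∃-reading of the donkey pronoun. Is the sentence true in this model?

"it" takes "a report" as antecedent — a donkey pronoun bound across the clause boundary.
Truth condition: for no (a,r) with drafted(a,r) does circulated(a,r) hold.
Restrictor pairs — does the scope hold? (a1,r3):fails  (a1,r4):fails  (a1,r7):fails  (a1,r8):fails  (a2,r1):fails  (a2,r2):fails  (a2,r3):fails  (a2,r4):fails  (a2,r5):fails  (a2,r6):fails  (a3,r2):fails  (a3,r5):fails  (a3,r7):fails  (a3,r8):fails
Scope holds for no restrictor pair, so the sentence is true.

True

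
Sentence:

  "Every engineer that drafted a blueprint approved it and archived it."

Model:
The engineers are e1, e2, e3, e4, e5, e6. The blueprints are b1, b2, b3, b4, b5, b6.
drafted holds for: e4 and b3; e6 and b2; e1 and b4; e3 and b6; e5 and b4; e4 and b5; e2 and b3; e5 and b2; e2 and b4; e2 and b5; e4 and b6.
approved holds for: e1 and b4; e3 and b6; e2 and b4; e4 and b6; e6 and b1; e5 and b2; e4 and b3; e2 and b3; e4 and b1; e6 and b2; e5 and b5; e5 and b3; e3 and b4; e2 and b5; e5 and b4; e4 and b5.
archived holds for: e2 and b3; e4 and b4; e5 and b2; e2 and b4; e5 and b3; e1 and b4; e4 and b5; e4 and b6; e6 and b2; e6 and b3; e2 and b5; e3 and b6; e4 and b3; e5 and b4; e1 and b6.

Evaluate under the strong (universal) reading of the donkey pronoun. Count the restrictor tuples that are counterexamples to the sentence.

"it" takes "a blueprint" as antecedent — a donkey pronoun bound across the clause boundary.
Strong reading: for every (e,b) with drafted(e,b), approved(e,b) ∧ archived(e,b).
Restrictor pairs: (e1,b4) ✓  (e2,b3) ✓  (e2,b4) ✓  (e2,b5) ✓  (e3,b6) ✓  (e4,b3) ✓  (e4,b5) ✓  (e4,b6) ✓  (e5,b2) ✓  (e5,b4) ✓  (e6,b2) ✓
Counterexamples (restrictor pairs failing the scope): 0.

0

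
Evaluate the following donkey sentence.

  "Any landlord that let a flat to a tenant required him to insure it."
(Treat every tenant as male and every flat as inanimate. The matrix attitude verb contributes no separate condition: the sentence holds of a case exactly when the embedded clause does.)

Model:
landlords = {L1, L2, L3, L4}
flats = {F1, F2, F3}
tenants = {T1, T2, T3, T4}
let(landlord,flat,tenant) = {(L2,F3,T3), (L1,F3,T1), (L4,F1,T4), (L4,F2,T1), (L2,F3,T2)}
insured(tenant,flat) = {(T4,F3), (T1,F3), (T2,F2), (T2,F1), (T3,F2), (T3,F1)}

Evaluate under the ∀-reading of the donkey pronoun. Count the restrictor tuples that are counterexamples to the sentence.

4

"him" takes "a tenant" as antecedent and "it" takes "a flat"; both are donkey pronouns co-varying with the restrictor.
Strong reading: for every (l,f,t) with let(l,f,t), insured(t,f).
Restrictor triples: (L1,F3,T1)→insured(T1,F3) ✓  (L2,F3,T2)→insured(T2,F3) ✗  (L2,F3,T3)→insured(T3,F3) ✗  (L4,F1,T4)→insured(T4,F1) ✗  (L4,F2,T1)→insured(T1,F2) ✗
Counterexamples (restrictor triples failing the scope): 4.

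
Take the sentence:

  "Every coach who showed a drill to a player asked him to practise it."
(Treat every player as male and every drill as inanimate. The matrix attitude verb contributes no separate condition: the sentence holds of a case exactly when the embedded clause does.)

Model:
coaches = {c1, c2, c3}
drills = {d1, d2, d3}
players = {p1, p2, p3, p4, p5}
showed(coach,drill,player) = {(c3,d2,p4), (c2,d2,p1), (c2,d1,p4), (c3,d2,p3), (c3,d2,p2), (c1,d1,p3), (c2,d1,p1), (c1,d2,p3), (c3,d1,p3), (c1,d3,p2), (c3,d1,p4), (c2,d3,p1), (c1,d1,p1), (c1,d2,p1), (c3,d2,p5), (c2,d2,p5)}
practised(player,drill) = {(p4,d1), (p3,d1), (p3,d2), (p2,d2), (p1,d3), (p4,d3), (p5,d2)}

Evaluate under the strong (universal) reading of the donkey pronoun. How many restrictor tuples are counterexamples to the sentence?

"him" takes "a player" as antecedent and "it" takes "a drill"; both are donkey pronouns co-varying with the restrictor.
Strong reading: for every (c,d,p) with showed(c,d,p), practised(p,d).
Restrictor triples: (c1,d1,p1)→practised(p1,d1) ✗  (c1,d1,p3)→practised(p3,d1) ✓  (c1,d2,p1)→practised(p1,d2) ✗  (c1,d2,p3)→practised(p3,d2) ✓  (c1,d3,p2)→practised(p2,d3) ✗  (c2,d1,p1)→practised(p1,d1) ✗  (c2,d1,p4)→practised(p4,d1) ✓  (c2,d2,p1)→practised(p1,d2) ✗  (c2,d2,p5)→practised(p5,d2) ✓  (c2,d3,p1)→practised(p1,d3) ✓  (c3,d1,p3)→practised(p3,d1) ✓  (c3,d1,p4)→practised(p4,d1) ✓  (c3,d2,p2)→practised(p2,d2) ✓  (c3,d2,p3)→practised(p3,d2) ✓  (c3,d2,p4)→practised(p4,d2) ✗  (c3,d2,p5)→practised(p5,d2) ✓
Counterexamples (restrictor triples failing the scope): 6.

6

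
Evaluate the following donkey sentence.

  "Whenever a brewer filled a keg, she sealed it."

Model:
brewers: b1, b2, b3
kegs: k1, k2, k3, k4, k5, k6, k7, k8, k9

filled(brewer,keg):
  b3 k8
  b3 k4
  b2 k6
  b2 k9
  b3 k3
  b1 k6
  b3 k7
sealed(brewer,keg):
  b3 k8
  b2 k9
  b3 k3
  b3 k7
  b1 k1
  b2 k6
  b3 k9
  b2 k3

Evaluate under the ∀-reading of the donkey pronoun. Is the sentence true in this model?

False

"it" takes "a keg" as antecedent — a donkey pronoun bound across the clause boundary.
Strong reading: for every (b,k) with filled(b,k), sealed(b,k).
Restrictor pairs: (b1,k6) ✗  (b2,k6) ✓  (b2,k9) ✓  (b3,k3) ✓  (b3,k4) ✗  (b3,k7) ✓  (b3,k8) ✓
Counterexample: (b1,k6) is in filled but fails the scope.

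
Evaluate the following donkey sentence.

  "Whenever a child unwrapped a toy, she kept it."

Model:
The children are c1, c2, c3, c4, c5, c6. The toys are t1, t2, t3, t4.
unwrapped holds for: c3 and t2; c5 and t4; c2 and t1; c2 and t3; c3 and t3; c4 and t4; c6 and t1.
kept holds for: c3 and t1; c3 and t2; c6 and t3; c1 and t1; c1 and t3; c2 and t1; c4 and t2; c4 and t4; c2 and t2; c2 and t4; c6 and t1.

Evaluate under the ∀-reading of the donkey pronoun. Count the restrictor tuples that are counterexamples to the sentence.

"it" takes "a toy" as antecedent — a donkey pronoun bound across the clause boundary.
Strong reading: for every (c,t) with unwrapped(c,t), kept(c,t).
Restrictor pairs: (c2,t1) ✓  (c2,t3) ✗  (c3,t2) ✓  (c3,t3) ✗  (c4,t4) ✓  (c5,t4) ✗  (c6,t1) ✓
Counterexamples (restrictor pairs failing the scope): 3.

3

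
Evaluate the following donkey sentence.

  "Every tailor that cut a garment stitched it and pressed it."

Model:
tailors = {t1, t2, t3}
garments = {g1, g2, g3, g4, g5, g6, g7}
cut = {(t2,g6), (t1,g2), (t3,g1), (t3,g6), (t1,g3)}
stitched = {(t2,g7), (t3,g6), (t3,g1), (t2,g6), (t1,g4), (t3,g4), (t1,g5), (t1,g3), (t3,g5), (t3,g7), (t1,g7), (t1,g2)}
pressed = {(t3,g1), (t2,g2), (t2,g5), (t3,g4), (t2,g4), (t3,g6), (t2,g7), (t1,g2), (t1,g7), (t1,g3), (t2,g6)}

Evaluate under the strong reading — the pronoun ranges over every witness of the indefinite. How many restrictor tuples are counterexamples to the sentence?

0

"it" takes "a garment" as antecedent — a donkey pronoun bound across the clause boundary.
Strong reading: for every (t,g) with cut(t,g), stitched(t,g) ∧ pressed(t,g).
Restrictor pairs: (t1,g2) ✓  (t1,g3) ✓  (t2,g6) ✓  (t3,g1) ✓  (t3,g6) ✓
Counterexamples (restrictor pairs failing the scope): 0.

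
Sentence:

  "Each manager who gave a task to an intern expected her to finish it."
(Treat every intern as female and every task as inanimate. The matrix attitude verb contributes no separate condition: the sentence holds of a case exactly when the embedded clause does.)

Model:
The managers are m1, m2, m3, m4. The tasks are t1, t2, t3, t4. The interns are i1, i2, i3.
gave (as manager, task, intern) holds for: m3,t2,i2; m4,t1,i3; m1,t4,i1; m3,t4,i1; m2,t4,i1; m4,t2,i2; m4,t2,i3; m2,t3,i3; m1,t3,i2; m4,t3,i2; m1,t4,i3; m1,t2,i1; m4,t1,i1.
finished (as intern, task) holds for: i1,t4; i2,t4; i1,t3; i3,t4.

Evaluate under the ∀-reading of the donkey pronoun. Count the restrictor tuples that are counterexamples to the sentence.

"her" takes "an intern" as antecedent and "it" takes "a task"; both are donkey pronouns co-varying with the restrictor.
Strong reading: for every (m,t,i) with gave(m,t,i), finished(i,t).
Restrictor triples: (m1,t2,i1)→finished(i1,t2) ✗  (m1,t3,i2)→finished(i2,t3) ✗  (m1,t4,i1)→finished(i1,t4) ✓  (m1,t4,i3)→finished(i3,t4) ✓  (m2,t3,i3)→finished(i3,t3) ✗  (m2,t4,i1)→finished(i1,t4) ✓  (m3,t2,i2)→finished(i2,t2) ✗  (m3,t4,i1)→finished(i1,t4) ✓  (m4,t1,i1)→finished(i1,t1) ✗  (m4,t1,i3)→finished(i3,t1) ✗  (m4,t2,i2)→finished(i2,t2) ✗  (m4,t2,i3)→finished(i3,t2) ✗  (m4,t3,i2)→finished(i2,t3) ✗
Counterexamples (restrictor triples failing the scope): 9.

9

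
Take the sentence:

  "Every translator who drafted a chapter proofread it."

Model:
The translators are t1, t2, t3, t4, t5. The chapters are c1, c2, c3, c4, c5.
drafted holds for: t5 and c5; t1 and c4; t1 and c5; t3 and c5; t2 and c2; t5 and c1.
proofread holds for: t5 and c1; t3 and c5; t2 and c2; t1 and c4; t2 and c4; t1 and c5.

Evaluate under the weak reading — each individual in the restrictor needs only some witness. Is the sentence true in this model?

"it" takes "a chapter" as antecedent — a donkey pronoun bound across the clause boundary.
Weak reading: every translator t with some drafted-chapter has at least one drafted-chapter c such that proofread(t,c).
Per translator: t1:✓  t2:✓  t3:✓  t5:✓
Every translator in the restrictor has a witness.

True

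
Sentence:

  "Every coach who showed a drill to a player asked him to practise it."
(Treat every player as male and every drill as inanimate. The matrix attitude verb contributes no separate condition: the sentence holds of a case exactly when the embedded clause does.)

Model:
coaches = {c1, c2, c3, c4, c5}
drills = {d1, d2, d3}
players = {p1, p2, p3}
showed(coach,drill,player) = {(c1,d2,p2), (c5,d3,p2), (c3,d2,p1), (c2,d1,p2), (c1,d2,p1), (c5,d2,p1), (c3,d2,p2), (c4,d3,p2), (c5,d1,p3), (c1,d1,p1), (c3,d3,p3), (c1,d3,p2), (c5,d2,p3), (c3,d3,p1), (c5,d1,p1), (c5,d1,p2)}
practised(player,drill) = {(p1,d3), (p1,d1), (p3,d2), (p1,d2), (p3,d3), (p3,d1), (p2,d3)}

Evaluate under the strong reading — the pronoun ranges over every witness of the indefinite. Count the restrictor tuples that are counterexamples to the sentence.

"him" takes "a player" as antecedent and "it" takes "a drill"; both are donkey pronouns co-varying with the restrictor.
Strong reading: for every (c,d,p) with showed(c,d,p), practised(p,d).
Restrictor triples: (c1,d1,p1)→practised(p1,d1) ✓  (c1,d2,p1)→practised(p1,d2) ✓  (c1,d2,p2)→practised(p2,d2) ✗  (c1,d3,p2)→practised(p2,d3) ✓  (c2,d1,p2)→practised(p2,d1) ✗  (c3,d2,p1)→practised(p1,d2) ✓  (c3,d2,p2)→practised(p2,d2) ✗  (c3,d3,p1)→practised(p1,d3) ✓  (c3,d3,p3)→practised(p3,d3) ✓  (c4,d3,p2)→practised(p2,d3) ✓  (c5,d1,p1)→practised(p1,d1) ✓  (c5,d1,p2)→practised(p2,d1) ✗  (c5,d1,p3)→practised(p3,d1) ✓  (c5,d2,p1)→practised(p1,d2) ✓  (c5,d2,p3)→practised(p3,d2) ✓  (c5,d3,p2)→practised(p2,d3) ✓
Counterexamples (restrictor triples failing the scope): 4.

4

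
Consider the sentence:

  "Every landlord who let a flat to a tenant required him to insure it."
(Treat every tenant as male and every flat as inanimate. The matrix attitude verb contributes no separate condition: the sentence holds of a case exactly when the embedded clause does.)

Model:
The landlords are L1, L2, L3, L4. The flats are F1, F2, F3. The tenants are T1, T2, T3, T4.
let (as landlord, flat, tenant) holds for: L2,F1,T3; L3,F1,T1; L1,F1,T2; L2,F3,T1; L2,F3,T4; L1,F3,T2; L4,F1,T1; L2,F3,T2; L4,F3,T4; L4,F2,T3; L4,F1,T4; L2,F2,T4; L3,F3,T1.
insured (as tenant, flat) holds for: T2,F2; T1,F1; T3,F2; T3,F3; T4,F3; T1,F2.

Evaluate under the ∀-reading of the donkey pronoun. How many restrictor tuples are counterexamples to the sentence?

8

"him" takes "a tenant" as antecedent and "it" takes "a flat"; both are donkey pronouns co-varying with the restrictor.
Strong reading: for every (l,f,t) with let(l,f,t), insured(t,f).
Restrictor triples: (L1,F1,T2)→insured(T2,F1) ✗  (L1,F3,T2)→insured(T2,F3) ✗  (L2,F1,T3)→insured(T3,F1) ✗  (L2,F2,T4)→insured(T4,F2) ✗  (L2,F3,T1)→insured(T1,F3) ✗  (L2,F3,T2)→insured(T2,F3) ✗  (L2,F3,T4)→insured(T4,F3) ✓  (L3,F1,T1)→insured(T1,F1) ✓  (L3,F3,T1)→insured(T1,F3) ✗  (L4,F1,T1)→insured(T1,F1) ✓  (L4,F1,T4)→insured(T4,F1) ✗  (L4,F2,T3)→insured(T3,F2) ✓  (L4,F3,T4)→insured(T4,F3) ✓
Counterexamples (restrictor triples failing the scope): 8.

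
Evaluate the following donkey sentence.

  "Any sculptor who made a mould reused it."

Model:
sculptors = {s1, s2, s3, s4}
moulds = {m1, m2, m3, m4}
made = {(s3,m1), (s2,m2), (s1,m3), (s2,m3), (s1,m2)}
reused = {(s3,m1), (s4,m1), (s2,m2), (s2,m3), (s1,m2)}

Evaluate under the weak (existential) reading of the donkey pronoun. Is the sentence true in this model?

"it" takes "a mould" as antecedent — a donkey pronoun bound across the clause boundary.
Weak reading: every sculptor s with some made-mould has at least one made-mould m such that reused(s,m).
Per sculptor: s1:✓  s2:✓  s3:✓
Every sculptor in the restrictor has a witness.

True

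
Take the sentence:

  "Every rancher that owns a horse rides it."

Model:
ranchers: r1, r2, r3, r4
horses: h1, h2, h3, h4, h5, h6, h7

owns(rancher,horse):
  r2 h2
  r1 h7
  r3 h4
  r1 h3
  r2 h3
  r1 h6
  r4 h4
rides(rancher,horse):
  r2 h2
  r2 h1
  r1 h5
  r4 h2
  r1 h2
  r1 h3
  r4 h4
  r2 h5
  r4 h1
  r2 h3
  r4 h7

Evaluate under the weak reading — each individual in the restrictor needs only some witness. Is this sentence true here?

False

"it" takes "a horse" as antecedent — a donkey pronoun bound across the clause boundary.
Weak reading: every rancher r with some owns-horse has at least one owns-horse h such that rides(r,h).
Per rancher: r1:✓  r2:✓  r3:✗  r4:✓
r3 has no witness among its owns-horses.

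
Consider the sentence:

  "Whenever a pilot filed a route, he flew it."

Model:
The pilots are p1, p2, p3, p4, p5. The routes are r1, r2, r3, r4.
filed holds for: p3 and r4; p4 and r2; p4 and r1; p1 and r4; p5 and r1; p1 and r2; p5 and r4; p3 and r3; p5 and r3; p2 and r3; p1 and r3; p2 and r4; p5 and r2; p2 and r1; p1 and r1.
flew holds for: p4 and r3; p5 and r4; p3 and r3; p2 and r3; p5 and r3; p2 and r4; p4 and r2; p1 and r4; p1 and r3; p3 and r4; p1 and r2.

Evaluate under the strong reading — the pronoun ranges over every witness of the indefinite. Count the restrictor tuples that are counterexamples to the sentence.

5

"it" takes "a route" as antecedent — a donkey pronoun bound across the clause boundary.
Strong reading: for every (p,r) with filed(p,r), flew(p,r).
Restrictor pairs: (p1,r1) ✗  (p1,r2) ✓  (p1,r3) ✓  (p1,r4) ✓  (p2,r1) ✗  (p2,r3) ✓  (p2,r4) ✓  (p3,r3) ✓  (p3,r4) ✓  (p4,r1) ✗  (p4,r2) ✓  (p5,r1) ✗  (p5,r2) ✗  (p5,r3) ✓  (p5,r4) ✓
Counterexamples (restrictor pairs failing the scope): 5.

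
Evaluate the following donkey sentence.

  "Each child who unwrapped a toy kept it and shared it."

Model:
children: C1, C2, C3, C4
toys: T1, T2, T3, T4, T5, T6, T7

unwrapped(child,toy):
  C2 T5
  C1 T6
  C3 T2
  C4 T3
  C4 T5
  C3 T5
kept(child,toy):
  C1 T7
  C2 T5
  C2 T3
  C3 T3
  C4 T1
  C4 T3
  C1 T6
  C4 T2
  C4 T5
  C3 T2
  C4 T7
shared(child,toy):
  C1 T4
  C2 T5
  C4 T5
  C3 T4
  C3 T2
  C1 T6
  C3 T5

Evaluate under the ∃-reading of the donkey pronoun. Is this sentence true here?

True

"it" takes "a toy" as antecedent — a donkey pronoun bound across the clause boundary.
Weak reading: every child c with some unwrapped-toy has at least one unwrapped-toy t such that kept(c,t) ∧ shared(c,t).
Per child: C1:✓  C2:✓  C3:✓  C4:✓
Every child in the restrictor has a witness.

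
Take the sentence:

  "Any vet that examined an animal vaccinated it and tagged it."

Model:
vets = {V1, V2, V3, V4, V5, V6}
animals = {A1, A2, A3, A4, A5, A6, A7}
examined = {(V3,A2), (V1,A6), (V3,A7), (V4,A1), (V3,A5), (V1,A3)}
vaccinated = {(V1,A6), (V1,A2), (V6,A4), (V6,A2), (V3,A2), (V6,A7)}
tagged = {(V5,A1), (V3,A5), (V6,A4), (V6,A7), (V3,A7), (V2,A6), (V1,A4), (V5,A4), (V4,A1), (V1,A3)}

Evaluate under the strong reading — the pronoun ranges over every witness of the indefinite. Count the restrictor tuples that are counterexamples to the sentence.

6

"it" takes "an animal" as antecedent — a donkey pronoun bound across the clause boundary.
Strong reading: for every (v,a) with examined(v,a), vaccinated(v,a) ∧ tagged(v,a).
Restrictor pairs: (V1,A3) ✗  (V1,A6) ✗  (V3,A2) ✗  (V3,A5) ✗  (V3,A7) ✗  (V4,A1) ✗
Counterexamples (restrictor pairs failing the scope): 6.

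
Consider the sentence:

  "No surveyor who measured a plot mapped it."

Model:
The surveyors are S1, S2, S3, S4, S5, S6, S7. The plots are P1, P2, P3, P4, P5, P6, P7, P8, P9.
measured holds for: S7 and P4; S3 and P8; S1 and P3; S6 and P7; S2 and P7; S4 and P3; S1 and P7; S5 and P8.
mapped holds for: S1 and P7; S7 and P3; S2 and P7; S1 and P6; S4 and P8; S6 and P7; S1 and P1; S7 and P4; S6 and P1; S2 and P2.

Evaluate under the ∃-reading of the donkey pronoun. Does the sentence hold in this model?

"it" takes "a plot" as antecedent — a donkey pronoun bound across the clause boundary.
Truth condition: for no (s,p) with measured(s,p) does mapped(s,p) hold.
Restrictor pairs — does the scope hold? (S1,P3):fails  (S1,P7):holds  (S2,P7):holds  (S3,P8):fails  (S4,P3):fails  (S5,P8):fails  (S6,P7):holds  (S7,P4):holds
Scope holds for 4 pair(s), so the sentence is false.

False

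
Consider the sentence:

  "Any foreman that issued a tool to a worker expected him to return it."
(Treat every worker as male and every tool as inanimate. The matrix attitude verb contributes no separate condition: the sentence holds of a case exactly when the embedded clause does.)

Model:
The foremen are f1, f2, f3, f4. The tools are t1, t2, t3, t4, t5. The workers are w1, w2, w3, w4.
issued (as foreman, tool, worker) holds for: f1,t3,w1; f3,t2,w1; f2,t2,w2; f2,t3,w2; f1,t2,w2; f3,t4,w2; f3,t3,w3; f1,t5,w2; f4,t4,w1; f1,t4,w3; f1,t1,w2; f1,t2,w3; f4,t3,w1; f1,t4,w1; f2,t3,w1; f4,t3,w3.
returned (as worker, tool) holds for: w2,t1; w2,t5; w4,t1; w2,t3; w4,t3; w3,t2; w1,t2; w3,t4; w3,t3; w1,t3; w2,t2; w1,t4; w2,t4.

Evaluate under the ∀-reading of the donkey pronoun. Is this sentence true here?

True

"him" takes "a worker" as antecedent and "it" takes "a tool"; both are donkey pronouns co-varying with the restrictor.
Strong reading: for every (f,t,w) with issued(f,t,w), returned(w,t).
Restrictor triples: (f1,t1,w2)→returned(w2,t1) ✓  (f1,t2,w2)→returned(w2,t2) ✓  (f1,t2,w3)→returned(w3,t2) ✓  (f1,t3,w1)→returned(w1,t3) ✓  (f1,t4,w1)→returned(w1,t4) ✓  (f1,t4,w3)→returned(w3,t4) ✓  (f1,t5,w2)→returned(w2,t5) ✓  (f2,t2,w2)→returned(w2,t2) ✓  (f2,t3,w1)→returned(w1,t3) ✓  (f2,t3,w2)→returned(w2,t3) ✓  (f3,t2,w1)→returned(w1,t2) ✓  (f3,t3,w3)→returned(w3,t3) ✓  (f3,t4,w2)→returned(w2,t4) ✓  (f4,t3,w1)→returned(w1,t3) ✓  (f4,t3,w3)→returned(w3,t3) ✓  (f4,t4,w1)→returned(w1,t4) ✓
Every restrictor triple satisfies the scope.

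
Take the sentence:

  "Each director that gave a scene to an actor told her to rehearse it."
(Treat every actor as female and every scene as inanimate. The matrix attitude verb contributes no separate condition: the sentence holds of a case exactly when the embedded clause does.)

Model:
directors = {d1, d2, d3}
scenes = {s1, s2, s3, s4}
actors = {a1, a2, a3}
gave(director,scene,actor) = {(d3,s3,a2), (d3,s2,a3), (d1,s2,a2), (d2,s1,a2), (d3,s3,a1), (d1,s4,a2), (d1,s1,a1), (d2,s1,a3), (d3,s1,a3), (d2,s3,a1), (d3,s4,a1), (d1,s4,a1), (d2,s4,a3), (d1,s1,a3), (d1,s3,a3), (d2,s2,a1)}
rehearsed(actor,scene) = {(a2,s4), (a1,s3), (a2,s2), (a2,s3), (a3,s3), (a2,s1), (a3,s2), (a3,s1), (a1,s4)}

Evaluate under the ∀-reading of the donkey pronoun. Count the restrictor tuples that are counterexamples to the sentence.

"her" takes "an actor" as antecedent and "it" takes "a scene"; both are donkey pronouns co-varying with the restrictor.
Strong reading: for every (d,s,a) with gave(d,s,a), rehearsed(a,s).
Restrictor triples: (d1,s1,a1)→rehearsed(a1,s1) ✗  (d1,s1,a3)→rehearsed(a3,s1) ✓  (d1,s2,a2)→rehearsed(a2,s2) ✓  (d1,s3,a3)→rehearsed(a3,s3) ✓  (d1,s4,a1)→rehearsed(a1,s4) ✓  (d1,s4,a2)→rehearsed(a2,s4) ✓  (d2,s1,a2)→rehearsed(a2,s1) ✓  (d2,s1,a3)→rehearsed(a3,s1) ✓  (d2,s2,a1)→rehearsed(a1,s2) ✗  (d2,s3,a1)→rehearsed(a1,s3) ✓  (d2,s4,a3)→rehearsed(a3,s4) ✗  (d3,s1,a3)→rehearsed(a3,s1) ✓  (d3,s2,a3)→rehearsed(a3,s2) ✓  (d3,s3,a1)→rehearsed(a1,s3) ✓  (d3,s3,a2)→rehearsed(a2,s3) ✓  (d3,s4,a1)→rehearsed(a1,s4) ✓
Counterexamples (restrictor triples failing the scope): 3.

3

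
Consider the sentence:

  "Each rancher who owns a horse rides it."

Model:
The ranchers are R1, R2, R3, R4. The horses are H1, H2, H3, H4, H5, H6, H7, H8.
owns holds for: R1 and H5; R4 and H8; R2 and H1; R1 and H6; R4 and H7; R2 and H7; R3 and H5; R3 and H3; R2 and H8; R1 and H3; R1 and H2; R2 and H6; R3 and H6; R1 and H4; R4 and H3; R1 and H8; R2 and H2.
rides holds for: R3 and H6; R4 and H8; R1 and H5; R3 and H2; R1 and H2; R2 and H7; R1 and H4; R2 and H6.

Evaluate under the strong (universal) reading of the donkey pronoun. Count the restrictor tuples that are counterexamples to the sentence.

10

"it" takes "a horse" as antecedent — a donkey pronoun bound across the clause boundary.
Strong reading: for every (r,h) with owns(r,h), rides(r,h).
Restrictor pairs: (R1,H2) ✓  (R1,H3) ✗  (R1,H4) ✓  (R1,H5) ✓  (R1,H6) ✗  (R1,H8) ✗  (R2,H1) ✗  (R2,H2) ✗  (R2,H6) ✓  (R2,H7) ✓  (R2,H8) ✗  (R3,H3) ✗  (R3,H5) ✗  (R3,H6) ✓  (R4,H3) ✗  (R4,H7) ✗  (R4,H8) ✓
Counterexamples (restrictor pairs failing the scope): 10.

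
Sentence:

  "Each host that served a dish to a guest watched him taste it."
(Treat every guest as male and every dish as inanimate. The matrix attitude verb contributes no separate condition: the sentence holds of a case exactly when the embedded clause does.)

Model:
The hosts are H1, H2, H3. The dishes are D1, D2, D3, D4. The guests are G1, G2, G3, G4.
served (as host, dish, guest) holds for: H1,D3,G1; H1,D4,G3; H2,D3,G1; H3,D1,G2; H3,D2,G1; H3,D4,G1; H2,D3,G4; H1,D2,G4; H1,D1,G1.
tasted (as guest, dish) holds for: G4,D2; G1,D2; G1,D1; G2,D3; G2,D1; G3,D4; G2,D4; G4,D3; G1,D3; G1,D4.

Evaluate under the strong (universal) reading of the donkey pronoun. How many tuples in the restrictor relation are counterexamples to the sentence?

0

"him" takes "a guest" as antecedent and "it" takes "a dish"; both are donkey pronouns co-varying with the restrictor.
Strong reading: for every (h,d,g) with served(h,d,g), tasted(g,d).
Restrictor triples: (H1,D1,G1)→tasted(G1,D1) ✓  (H1,D2,G4)→tasted(G4,D2) ✓  (H1,D3,G1)→tasted(G1,D3) ✓  (H1,D4,G3)→tasted(G3,D4) ✓  (H2,D3,G1)→tasted(G1,D3) ✓  (H2,D3,G4)→tasted(G4,D3) ✓  (H3,D1,G2)→tasted(G2,D1) ✓  (H3,D2,G1)→tasted(G1,D2) ✓  (H3,D4,G1)→tasted(G1,D4) ✓
Counterexamples (restrictor triples failing the scope): 0.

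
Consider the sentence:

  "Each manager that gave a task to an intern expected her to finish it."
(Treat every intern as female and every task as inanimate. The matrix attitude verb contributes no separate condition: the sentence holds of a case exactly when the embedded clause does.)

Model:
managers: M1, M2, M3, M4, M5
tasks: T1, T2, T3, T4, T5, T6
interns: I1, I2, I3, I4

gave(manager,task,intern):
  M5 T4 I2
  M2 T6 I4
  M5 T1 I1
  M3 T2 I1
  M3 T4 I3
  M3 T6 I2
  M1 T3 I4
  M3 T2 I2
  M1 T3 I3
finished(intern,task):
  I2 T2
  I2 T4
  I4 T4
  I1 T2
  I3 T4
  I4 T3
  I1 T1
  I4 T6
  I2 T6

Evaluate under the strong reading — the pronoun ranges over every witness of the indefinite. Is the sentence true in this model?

False

"her" takes "an intern" as antecedent and "it" takes "a task"; both are donkey pronouns co-varying with the restrictor.
Strong reading: for every (m,t,i) with gave(m,t,i), finished(i,t).
Restrictor triples: (M1,T3,I3)→finished(I3,T3) ✗  (M1,T3,I4)→finished(I4,T3) ✓  (M2,T6,I4)→finished(I4,T6) ✓  (M3,T2,I1)→finished(I1,T2) ✓  (M3,T2,I2)→finished(I2,T2) ✓  (M3,T4,I3)→finished(I3,T4) ✓  (M3,T6,I2)→finished(I2,T6) ✓  (M5,T1,I1)→finished(I1,T1) ✓  (M5,T4,I2)→finished(I2,T4) ✓
Counterexample: (M1,T3,I3) — finished(I3,T3) does not hold.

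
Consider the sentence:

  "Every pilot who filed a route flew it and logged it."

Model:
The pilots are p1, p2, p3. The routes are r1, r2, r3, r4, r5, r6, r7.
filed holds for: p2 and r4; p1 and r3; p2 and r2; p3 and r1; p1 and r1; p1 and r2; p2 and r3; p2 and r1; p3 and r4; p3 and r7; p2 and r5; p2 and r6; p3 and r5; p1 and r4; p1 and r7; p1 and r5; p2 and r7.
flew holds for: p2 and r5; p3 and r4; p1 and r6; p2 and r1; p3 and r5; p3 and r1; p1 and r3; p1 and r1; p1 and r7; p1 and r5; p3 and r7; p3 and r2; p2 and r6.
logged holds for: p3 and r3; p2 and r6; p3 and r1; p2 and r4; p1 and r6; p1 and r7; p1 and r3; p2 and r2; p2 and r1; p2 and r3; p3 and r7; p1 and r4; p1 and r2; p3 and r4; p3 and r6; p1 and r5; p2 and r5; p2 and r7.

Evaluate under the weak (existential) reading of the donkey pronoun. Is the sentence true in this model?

True

"it" takes "a route" as antecedent — a donkey pronoun bound across the clause boundary.
Weak reading: every pilot p with some filed-route has at least one filed-route r such that flew(p,r) ∧ logged(p,r).
Per pilot: p1:✓  p2:✓  p3:✓
Every pilot in the restrictor has a witness.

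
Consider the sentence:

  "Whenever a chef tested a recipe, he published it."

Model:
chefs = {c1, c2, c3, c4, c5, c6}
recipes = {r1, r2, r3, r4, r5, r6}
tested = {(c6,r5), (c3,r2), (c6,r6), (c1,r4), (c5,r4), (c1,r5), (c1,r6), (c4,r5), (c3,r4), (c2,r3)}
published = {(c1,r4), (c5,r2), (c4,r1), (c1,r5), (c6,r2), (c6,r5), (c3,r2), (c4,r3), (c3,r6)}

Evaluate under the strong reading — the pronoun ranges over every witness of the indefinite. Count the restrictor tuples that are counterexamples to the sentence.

"it" takes "a recipe" as antecedent — a donkey pronoun bound across the clause boundary.
Strong reading: for every (c,r) with tested(c,r), published(c,r).
Restrictor pairs: (c1,r4) ✓  (c1,r5) ✓  (c1,r6) ✗  (c2,r3) ✗  (c3,r2) ✓  (c3,r4) ✗  (c4,r5) ✗  (c5,r4) ✗  (c6,r5) ✓  (c6,r6) ✗
Counterexamples (restrictor pairs failing the scope): 6.

6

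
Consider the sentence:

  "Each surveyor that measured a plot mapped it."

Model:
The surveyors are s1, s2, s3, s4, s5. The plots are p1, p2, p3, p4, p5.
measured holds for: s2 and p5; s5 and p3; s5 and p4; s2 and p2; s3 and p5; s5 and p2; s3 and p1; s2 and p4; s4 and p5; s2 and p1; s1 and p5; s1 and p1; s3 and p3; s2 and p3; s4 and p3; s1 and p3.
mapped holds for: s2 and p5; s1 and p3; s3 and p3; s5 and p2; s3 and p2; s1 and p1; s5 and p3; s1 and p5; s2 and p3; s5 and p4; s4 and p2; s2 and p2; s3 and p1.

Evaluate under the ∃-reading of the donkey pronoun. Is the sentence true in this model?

"it" takes "a plot" as antecedent — a donkey pronoun bound across the clause boundary.
Weak reading: every surveyor s with some measured-plot has at least one measured-plot p such that mapped(s,p).
Per surveyor: s1:✓  s2:✓  s3:✓  s4:✗  s5:✓
s4 has no witness among its measured-plots.

False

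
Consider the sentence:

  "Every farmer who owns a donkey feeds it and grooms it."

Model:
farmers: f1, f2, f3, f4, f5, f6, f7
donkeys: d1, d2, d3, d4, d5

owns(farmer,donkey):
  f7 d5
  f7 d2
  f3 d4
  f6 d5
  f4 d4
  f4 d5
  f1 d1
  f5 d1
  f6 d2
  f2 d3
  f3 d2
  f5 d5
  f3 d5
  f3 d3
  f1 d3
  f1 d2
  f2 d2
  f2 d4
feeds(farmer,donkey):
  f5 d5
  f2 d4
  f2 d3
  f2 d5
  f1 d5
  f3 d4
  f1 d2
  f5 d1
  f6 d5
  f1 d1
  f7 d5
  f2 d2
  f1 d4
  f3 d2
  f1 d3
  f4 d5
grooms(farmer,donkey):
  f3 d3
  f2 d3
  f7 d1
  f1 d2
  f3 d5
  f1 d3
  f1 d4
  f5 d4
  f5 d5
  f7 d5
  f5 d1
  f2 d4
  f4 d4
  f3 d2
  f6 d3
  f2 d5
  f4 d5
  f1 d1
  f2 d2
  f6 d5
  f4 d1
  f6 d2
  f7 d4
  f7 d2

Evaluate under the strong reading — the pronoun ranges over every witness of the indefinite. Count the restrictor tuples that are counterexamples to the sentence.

"it" takes "a donkey" as antecedent — a donkey pronoun bound across the clause boundary.
Strong reading: for every (f,d) with owns(f,d), feeds(f,d) ∧ grooms(f,d).
Restrictor pairs: (f1,d1) ✓  (f1,d2) ✓  (f1,d3) ✓  (f2,d2) ✓  (f2,d3) ✓  (f2,d4) ✓  (f3,d2) ✓  (f3,d3) ✗  (f3,d4) ✗  (f3,d5) ✗  (f4,d4) ✗  (f4,d5) ✓  (f5,d1) ✓  (f5,d5) ✓  (f6,d2) ✗  (f6,d5) ✓  (f7,d2) ✗  (f7,d5) ✓
Counterexamples (restrictor pairs failing the scope): 6.

6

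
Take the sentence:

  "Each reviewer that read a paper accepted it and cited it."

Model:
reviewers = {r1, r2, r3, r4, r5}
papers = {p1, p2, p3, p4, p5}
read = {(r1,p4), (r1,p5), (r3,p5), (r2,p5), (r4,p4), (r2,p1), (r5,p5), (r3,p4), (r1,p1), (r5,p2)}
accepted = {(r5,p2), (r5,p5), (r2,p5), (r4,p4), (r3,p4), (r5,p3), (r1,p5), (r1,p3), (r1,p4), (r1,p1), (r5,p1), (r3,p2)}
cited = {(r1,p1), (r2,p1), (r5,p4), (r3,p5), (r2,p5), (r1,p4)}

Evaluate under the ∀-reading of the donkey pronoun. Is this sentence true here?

"it" takes "a paper" as antecedent — a donkey pronoun bound across the clause boundary.
Strong reading: for every (r,p) with read(r,p), accepted(r,p) ∧ cited(r,p).
Restrictor pairs: (r1,p1) ✓  (r1,p4) ✓  (r1,p5) ✗  (r2,p1) ✗  (r2,p5) ✓  (r3,p4) ✗  (r3,p5) ✗  (r4,p4) ✗  (r5,p2) ✗  (r5,p5) ✗
Counterexample: (r1,p5) is in read but fails the scope.

False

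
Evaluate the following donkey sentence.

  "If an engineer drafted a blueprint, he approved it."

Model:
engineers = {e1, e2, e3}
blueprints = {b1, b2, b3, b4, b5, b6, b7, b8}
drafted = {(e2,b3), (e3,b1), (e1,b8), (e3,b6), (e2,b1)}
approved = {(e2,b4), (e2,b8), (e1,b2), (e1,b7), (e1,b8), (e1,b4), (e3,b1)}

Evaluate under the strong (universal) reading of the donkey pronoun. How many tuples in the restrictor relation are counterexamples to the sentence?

"it" takes "a blueprint" as antecedent — a donkey pronoun bound across the clause boundary.
Strong reading: for every (e,b) with drafted(e,b), approved(e,b).
Restrictor pairs: (e1,b8) ✓  (e2,b1) ✗  (e2,b3) ✗  (e3,b1) ✓  (e3,b6) ✗
Counterexamples (restrictor pairs failing the scope): 3.

3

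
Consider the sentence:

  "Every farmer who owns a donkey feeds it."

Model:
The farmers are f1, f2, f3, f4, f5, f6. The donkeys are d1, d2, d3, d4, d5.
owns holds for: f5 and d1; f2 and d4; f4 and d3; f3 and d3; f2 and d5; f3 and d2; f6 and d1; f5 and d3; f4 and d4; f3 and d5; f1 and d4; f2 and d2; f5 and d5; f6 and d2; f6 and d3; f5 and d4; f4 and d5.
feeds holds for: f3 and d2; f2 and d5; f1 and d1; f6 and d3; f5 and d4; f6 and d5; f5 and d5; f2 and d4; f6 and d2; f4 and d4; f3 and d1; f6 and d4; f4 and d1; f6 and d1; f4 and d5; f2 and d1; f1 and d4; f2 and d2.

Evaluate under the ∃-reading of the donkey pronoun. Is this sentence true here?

True

"it" takes "a donkey" as antecedent — a donkey pronoun bound across the clause boundary.
Weak reading: every farmer f with some owns-donkey has at least one owns-donkey d such that feeds(f,d).
Per farmer: f1:✓  f2:✓  f3:✓  f4:✓  f5:✓  f6:✓
Every farmer in the restrictor has a witness.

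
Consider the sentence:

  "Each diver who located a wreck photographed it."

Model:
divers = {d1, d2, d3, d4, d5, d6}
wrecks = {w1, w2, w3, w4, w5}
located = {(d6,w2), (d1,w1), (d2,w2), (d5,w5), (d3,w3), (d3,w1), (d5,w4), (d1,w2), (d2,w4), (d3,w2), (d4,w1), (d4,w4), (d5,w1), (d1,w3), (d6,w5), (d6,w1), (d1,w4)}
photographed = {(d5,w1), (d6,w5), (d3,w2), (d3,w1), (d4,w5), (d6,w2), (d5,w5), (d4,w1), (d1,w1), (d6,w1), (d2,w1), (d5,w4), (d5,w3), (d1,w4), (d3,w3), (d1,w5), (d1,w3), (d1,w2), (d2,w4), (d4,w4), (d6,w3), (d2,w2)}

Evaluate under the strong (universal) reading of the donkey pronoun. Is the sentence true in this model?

"it" takes "a wreck" as antecedent — a donkey pronoun bound across the clause boundary.
Strong reading: for every (d,w) with located(d,w), photographed(d,w).
Restrictor pairs: (d1,w1) ✓  (d1,w2) ✓  (d1,w3) ✓  (d1,w4) ✓  (d2,w2) ✓  (d2,w4) ✓  (d3,w1) ✓  (d3,w2) ✓  (d3,w3) ✓  (d4,w1) ✓  (d4,w4) ✓  (d5,w1) ✓  (d5,w4) ✓  (d5,w5) ✓  (d6,w1) ✓  (d6,w2) ✓  (d6,w5) ✓
Every restrictor pair satisfies the scope.

True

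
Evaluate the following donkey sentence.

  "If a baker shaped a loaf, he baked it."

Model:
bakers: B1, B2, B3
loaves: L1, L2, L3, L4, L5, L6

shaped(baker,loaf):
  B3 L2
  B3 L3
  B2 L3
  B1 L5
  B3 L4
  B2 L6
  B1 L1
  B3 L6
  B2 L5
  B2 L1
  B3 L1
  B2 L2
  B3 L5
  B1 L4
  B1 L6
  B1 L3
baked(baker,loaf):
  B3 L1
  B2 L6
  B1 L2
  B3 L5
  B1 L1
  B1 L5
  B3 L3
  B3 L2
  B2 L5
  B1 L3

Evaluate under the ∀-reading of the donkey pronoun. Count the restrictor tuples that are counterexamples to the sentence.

"it" takes "a loaf" as antecedent — a donkey pronoun bound across the clause boundary.
Strong reading: for every (b,l) with shaped(b,l), baked(b,l).
Restrictor pairs: (B1,L1) ✓  (B1,L3) ✓  (B1,L4) ✗  (B1,L5) ✓  (B1,L6) ✗  (B2,L1) ✗  (B2,L2) ✗  (B2,L3) ✗  (B2,L5) ✓  (B2,L6) ✓  (B3,L1) ✓  (B3,L2) ✓  (B3,L3) ✓  (B3,L4) ✗  (B3,L5) ✓  (B3,L6) ✗
Counterexamples (restrictor pairs failing the scope): 7.

7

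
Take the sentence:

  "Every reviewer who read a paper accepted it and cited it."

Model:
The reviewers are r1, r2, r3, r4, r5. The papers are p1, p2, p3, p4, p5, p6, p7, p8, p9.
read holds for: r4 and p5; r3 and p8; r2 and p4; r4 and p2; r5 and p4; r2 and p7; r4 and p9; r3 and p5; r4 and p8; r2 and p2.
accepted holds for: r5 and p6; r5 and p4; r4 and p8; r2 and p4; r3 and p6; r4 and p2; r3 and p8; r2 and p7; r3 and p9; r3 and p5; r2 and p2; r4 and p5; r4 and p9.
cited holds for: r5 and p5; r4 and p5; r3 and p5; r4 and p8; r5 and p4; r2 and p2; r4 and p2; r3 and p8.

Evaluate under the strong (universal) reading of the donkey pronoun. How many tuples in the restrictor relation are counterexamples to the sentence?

"it" takes "a paper" as antecedent — a donkey pronoun bound across the clause boundary.
Strong reading: for every (r,p) with read(r,p), accepted(r,p) ∧ cited(r,p).
Restrictor pairs: (r2,p2) ✓  (r2,p4) ✗  (r2,p7) ✗  (r3,p5) ✓  (r3,p8) ✓  (r4,p2) ✓  (r4,p5) ✓  (r4,p8) ✓  (r4,p9) ✗  (r5,p4) ✓
Counterexamples (restrictor pairs failing the scope): 3.

3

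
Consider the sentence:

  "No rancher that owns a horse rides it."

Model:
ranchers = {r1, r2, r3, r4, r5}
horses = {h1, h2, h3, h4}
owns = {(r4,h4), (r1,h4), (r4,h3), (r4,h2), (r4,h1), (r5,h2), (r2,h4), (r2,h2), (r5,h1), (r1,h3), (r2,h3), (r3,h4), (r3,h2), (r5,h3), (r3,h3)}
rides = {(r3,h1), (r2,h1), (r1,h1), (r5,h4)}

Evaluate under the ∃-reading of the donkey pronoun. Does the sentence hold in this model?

"it" takes "a horse" as antecedent — a donkey pronoun bound across the clause boundary.
Truth condition: for no (r,h) with owns(r,h) does rides(r,h) hold.
Restrictor pairs — does the scope hold? (r1,h3):fails  (r1,h4):fails  (r2,h2):fails  (r2,h3):fails  (r2,h4):fails  (r3,h2):fails  (r3,h3):fails  (r3,h4):fails  (r4,h1):fails  (r4,h2):fails  (r4,h3):fails  (r4,h4):fails  (r5,h1):fails  (r5,h2):fails  (r5,h3):fails
Scope holds for no restrictor pair, so the sentence is true.

True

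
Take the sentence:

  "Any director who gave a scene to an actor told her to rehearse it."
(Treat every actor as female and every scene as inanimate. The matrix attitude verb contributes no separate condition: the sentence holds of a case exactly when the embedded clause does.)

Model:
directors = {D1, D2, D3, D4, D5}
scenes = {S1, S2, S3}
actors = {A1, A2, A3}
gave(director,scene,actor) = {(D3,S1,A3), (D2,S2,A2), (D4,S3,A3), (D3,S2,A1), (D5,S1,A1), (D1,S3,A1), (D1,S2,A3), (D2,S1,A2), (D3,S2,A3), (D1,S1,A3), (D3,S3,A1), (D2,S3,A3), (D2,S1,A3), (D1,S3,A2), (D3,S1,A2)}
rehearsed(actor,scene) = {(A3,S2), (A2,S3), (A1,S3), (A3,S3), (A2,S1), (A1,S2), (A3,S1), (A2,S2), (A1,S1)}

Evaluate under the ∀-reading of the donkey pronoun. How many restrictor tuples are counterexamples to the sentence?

"her" takes "an actor" as antecedent and "it" takes "a scene"; both are donkey pronouns co-varying with the restrictor.
Strong reading: for every (d,s,a) with gave(d,s,a), rehearsed(a,s).
Restrictor triples: (D1,S1,A3)→rehearsed(A3,S1) ✓  (D1,S2,A3)→rehearsed(A3,S2) ✓  (D1,S3,A1)→rehearsed(A1,S3) ✓  (D1,S3,A2)→rehearsed(A2,S3) ✓  (D2,S1,A2)→rehearsed(A2,S1) ✓  (D2,S1,A3)→rehearsed(A3,S1) ✓  (D2,S2,A2)→rehearsed(A2,S2) ✓  (D2,S3,A3)→rehearsed(A3,S3) ✓  (D3,S1,A2)→rehearsed(A2,S1) ✓  (D3,S1,A3)→rehearsed(A3,S1) ✓  (D3,S2,A1)→rehearsed(A1,S2) ✓  (D3,S2,A3)→rehearsed(A3,S2) ✓  (D3,S3,A1)→rehearsed(A1,S3) ✓  (D4,S3,A3)→rehearsed(A3,S3) ✓  (D5,S1,A1)→rehearsed(A1,S1) ✓
Counterexamples (restrictor triples failing the scope): 0.

0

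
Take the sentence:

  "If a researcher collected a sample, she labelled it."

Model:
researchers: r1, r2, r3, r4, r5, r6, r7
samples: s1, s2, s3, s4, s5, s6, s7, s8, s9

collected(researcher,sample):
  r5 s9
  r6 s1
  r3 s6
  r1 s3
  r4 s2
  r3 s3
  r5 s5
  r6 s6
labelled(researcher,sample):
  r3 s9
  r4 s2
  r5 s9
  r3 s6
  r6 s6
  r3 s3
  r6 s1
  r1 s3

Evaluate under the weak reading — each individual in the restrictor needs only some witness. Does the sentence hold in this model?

True

"it" takes "a sample" as antecedent — a donkey pronoun bound across the clause boundary.
Weak reading: every researcher r with some collected-sample has at least one collected-sample s such that labelled(r,s).
Per researcher: r1:✓  r3:✓  r4:✓  r5:✓  r6:✓
Every researcher in the restrictor has a witness.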